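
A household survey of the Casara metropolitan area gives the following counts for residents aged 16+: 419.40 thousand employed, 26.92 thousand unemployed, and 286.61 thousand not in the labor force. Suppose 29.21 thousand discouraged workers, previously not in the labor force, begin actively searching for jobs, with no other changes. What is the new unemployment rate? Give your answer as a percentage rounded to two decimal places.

New unemployment rate ≈ 11.80%.

Initially, labor force = 419.40 + 26.92 = 446.32 thousand, so u = 26.92/446.32 = 6.03%.
After the change, unemployed and labor force both rise by 29.21 → E = 419.40, U = 56.13, labor force = 475.53 thousand.
New unemployment rate = 56.13 / 475.53 = 11.80%.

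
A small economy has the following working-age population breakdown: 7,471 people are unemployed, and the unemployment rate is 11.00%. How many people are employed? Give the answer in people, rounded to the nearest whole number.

Labor force = U / u = 7,471 / 0.1100 ≈ 67,918.
Employed = labor force − unemployed = 67,918 − 7,471 = 60,447.

About 60,447 are employed.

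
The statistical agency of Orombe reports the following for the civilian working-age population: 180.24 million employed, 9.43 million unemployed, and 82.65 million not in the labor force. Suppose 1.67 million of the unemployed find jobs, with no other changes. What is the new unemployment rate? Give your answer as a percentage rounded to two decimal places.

New unemployment rate ≈ 4.09%.

Initially, labor force = 180.24 + 9.43 = 189.67 million, so u = 9.43/189.67 = 4.97%.
After the change, unemployed falls and employed rises by 1.67; labor force unchanged → E = 181.91, U = 7.76, labor force = 189.67 million.
New unemployment rate = 7.76 / 189.67 = 4.09%.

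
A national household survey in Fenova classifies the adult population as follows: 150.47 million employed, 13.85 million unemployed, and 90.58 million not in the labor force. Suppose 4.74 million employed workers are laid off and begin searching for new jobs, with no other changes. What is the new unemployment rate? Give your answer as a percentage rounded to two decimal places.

Initially, labor force = 150.47 + 13.85 = 164.32 million, so u = 13.85/164.32 = 8.43%.
After the change, employed falls and unemployed rises by 4.74; labor force unchanged → E = 145.73, U = 18.59, labor force = 164.32 million.
New unemployment rate = 18.59 / 164.32 = 11.31%.

New unemployment rate ≈ 11.31%.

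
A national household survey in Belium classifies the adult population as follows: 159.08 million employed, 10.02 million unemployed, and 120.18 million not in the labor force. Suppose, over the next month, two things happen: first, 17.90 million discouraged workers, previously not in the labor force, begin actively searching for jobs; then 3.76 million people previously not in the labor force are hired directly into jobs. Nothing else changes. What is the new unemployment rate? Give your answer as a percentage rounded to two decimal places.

Initially, labor force = 159.08 + 10.02 = 169.10 million, so u = 10.02/169.10 = 5.93%.
After the first change, unemployed and labor force both rise by 17.90 → E = 159.08, U = 27.92, labor force = 187.00 million.
After the second change, employed and labor force both rise by 3.76; unemployed unchanged → E = 162.84, U = 27.92, labor force = 190.76 million.
New unemployment rate = 27.92 / 190.76 = 14.64%.

New unemployment rate ≈ 14.64%.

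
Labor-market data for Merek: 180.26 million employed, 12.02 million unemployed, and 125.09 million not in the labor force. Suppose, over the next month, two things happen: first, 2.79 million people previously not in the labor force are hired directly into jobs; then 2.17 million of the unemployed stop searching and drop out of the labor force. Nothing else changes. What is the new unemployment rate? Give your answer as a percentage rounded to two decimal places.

Initially, labor force = 180.26 + 12.02 = 192.28 million, so u = 12.02/192.28 = 6.25%.
After the first change, employed and labor force both rise by 2.79; unemployed unchanged → E = 183.05, U = 12.02, labor force = 195.07 million.
After the second change, unemployed and labor force both fall by 2.17 → E = 183.05, U = 9.85, labor force = 192.90 million.
New unemployment rate = 9.85 / 192.90 = 5.11%.

New unemployment rate ≈ 5.11%.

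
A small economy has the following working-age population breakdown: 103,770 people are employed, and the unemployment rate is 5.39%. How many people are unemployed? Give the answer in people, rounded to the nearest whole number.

Let U be the number unemployed. The labor force is E + U, and U/(E+U) = 0.0539.
So U = 0.0539 × 103,770 / (1 − 0.0539) = 5593.20 / 0.9461 ≈ 5,912.

About 5,912 are unemployed.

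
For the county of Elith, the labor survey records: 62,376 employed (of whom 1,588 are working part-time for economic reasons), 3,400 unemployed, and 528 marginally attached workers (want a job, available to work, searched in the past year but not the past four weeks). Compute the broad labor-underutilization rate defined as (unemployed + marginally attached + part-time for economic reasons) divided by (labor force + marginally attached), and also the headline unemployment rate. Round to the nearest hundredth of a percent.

Broad underutilization rate ≈ 8.32%; headline unemployment rate ≈ 5.17%.

Labor force = 62,376 + 3,400 = 65,776.
Numerator = 3,400 + 528 + 1,588 = 5,516.
Denominator = 65,776 + 528 = 66,304.
Broad rate = 5,516 / 66,304 = 8.32%.
Headline unemployment rate = 3,400 / 65,776 = 5.17%.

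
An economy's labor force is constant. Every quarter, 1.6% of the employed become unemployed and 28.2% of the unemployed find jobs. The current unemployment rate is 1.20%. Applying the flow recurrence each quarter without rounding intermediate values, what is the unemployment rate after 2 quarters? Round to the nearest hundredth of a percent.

With a fixed labor force, u_{t+1} = u_t + s·(1−u_t) − f·u_t = u_t·(1−s−f) + s.
Here 1−s−f = 0.702 and s = 0.016.
u_1 = 0.012000 × 0.702 + 0.016 = 0.024424.
u_2 = 0.024424 × 0.702 + 0.016 = 0.033146.

Unemployment rate after two quarters ≈ 3.31%.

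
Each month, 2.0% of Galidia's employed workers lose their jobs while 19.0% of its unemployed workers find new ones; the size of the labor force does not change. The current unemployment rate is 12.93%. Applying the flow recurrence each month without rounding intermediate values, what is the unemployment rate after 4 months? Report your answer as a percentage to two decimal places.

Unemployment rate after four months ≈ 10.85%.

With a fixed labor force, u_{t+1} = u_t + s·(1−u_t) − f·u_t = u_t·(1−s−f) + s.
Here 1−s−f = 0.790 and s = 0.020.
u_1 = 0.129300 × 0.790 + 0.020 = 0.122147.
u_2 = 0.122147 × 0.790 + 0.020 = 0.116496.
u_3 = 0.116496 × 0.790 + 0.020 = 0.112032.
u_4 = 0.112032 × 0.790 + 0.020 = 0.108505.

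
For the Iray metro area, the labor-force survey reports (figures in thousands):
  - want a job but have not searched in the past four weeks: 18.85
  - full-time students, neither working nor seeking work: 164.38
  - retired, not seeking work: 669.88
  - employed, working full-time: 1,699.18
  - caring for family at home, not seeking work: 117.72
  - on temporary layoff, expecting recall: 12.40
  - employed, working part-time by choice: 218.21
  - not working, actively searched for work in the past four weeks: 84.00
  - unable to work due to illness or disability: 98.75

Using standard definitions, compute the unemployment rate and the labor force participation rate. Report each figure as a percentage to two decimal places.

Unemployment rate ≈ 4.79%; labor force participation rate ≈ 65.31%.

Employed = 1,699.18 + 218.21 = 1,917.39 thousand.
Unemployed = 12.40 + 84.00 = 96.40 thousand (jobless and actively searching, or on temporary layoff).
Labor force = 1,917.39 + 96.40 = 2,013.79 thousand.
Not in labor force = 18.85 + 164.38 + 669.88 + 117.72 + 98.75 = 1,069.58 thousand (those not working and not actively searching are outside the labor force — including those who want a job but have given up searching).
Civilian working-age population = 2,013.79 + 1,069.58 = 3,083.37 thousand.
Unemployment rate = 96.40 / 2,013.79 = 4.79%.
Labor force participation rate = 2,013.79 / 3,083.37 = 65.31%.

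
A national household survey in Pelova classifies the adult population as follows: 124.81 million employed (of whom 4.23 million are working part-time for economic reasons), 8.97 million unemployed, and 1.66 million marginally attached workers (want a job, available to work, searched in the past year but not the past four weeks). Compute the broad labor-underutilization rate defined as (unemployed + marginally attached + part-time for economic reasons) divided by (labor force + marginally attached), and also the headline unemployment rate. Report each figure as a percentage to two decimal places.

Broad underutilization rate ≈ 10.97%; headline unemployment rate ≈ 6.71%.

Labor force = 124.81 + 8.97 = 133.78 million.
Numerator = 8.97 + 1.66 + 4.23 = 14.86 million.
Denominator = 133.78 + 1.66 = 135.44 million.
Broad rate = 14.86 / 135.44 = 10.97%.
Headline unemployment rate = 8.97 / 133.78 = 6.71%.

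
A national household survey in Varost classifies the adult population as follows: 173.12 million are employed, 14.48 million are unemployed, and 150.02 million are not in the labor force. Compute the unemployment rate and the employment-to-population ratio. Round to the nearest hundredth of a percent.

Unemployment rate ≈ 7.72%; employment-population ratio ≈ 51.28%.

Labor force = employed + unemployed = 173.12 + 14.48 = 187.60 million.
Working-age population = 187.60 + 150.02 = 337.62 million.
Unemployment rate = 14.48 / 187.60 = 7.72%.
Employment-population ratio = 173.12 / 337.62 = 51.28%.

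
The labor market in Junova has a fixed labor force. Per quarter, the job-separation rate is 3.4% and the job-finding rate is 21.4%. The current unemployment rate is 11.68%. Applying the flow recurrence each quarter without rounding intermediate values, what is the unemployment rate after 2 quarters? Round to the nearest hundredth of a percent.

Unemployment rate after two quarters ≈ 12.56%.

With a fixed labor force, u_{t+1} = u_t + s·(1−u_t) − f·u_t = u_t·(1−s−f) + s.
Here 1−s−f = 0.752 and s = 0.034.
u_1 = 0.116800 × 0.752 + 0.034 = 0.121834.
u_2 = 0.121834 × 0.752 + 0.034 = 0.125619.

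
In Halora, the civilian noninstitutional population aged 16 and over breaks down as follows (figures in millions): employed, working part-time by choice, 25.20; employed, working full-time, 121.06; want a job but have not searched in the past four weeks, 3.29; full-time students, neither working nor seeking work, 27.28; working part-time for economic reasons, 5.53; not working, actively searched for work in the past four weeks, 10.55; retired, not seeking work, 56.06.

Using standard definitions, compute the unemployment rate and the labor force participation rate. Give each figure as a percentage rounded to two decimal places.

Employed = 25.20 + 121.06 + 5.53 = 151.79 million (anyone who worked, including part-time for economic reasons, counts as employed).
Unemployed = 10.55 million.
Labor force = 151.79 + 10.55 = 162.34 million.
Not in labor force = 3.29 + 27.28 + 56.06 = 86.63 million (those not working and not actively searching are outside the labor force — including those who want a job but have given up searching).
Civilian working-age population = 162.34 + 86.63 = 248.97 million.
Unemployment rate = 10.55 / 162.34 = 6.50%.
Labor force participation rate = 162.34 / 248.97 = 65.20%.

Unemployment rate ≈ 6.50%; labor force participation rate ≈ 65.20%.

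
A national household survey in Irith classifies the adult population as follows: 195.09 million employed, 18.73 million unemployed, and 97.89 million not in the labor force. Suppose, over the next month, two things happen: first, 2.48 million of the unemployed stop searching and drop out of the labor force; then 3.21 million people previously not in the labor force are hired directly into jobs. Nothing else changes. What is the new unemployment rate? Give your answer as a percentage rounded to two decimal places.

Initially, labor force = 195.09 + 18.73 = 213.82 million, so u = 18.73/213.82 = 8.76%.
After the first change, unemployed and labor force both fall by 2.48 → E = 195.09, U = 16.25, labor force = 211.34 million.
After the second change, employed and labor force both rise by 3.21; unemployed unchanged → E = 198.30, U = 16.25, labor force = 214.55 million.
New unemployment rate = 16.25 / 214.55 = 7.57%.

New unemployment rate ≈ 7.57%.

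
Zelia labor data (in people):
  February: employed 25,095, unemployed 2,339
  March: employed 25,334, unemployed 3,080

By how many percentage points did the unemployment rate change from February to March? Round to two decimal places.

February: labor force = 25,095 + 2,339 = 27,434; u = 2,339/27,434 = 8.53%.
March: labor force = 25,334 + 3,080 = 28,414; u = 3,080/28,414 = 10.84%.
Change = 10.84% − 8.53% = +2.31 pp.

The unemployment rate changed by +2.31 percentage points.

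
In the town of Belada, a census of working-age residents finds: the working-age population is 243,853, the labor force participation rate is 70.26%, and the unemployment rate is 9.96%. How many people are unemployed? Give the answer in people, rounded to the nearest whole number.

About 17,065 are unemployed.

Labor force = 0.7026 × 243,853 = 171,331.
Unemployed = 0.0996 × 171,331 ≈ 17,065.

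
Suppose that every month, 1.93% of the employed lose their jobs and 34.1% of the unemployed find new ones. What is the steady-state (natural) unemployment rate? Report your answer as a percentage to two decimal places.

Steady-state unemployment rate ≈ 5.36%.

At steady state the flows balance: s·E = f·U, so U/(E+U) = s/(s+f).
u* = 1.93 / (1.93 + 34.1) = 1.93 / 36.03 = 5.36%.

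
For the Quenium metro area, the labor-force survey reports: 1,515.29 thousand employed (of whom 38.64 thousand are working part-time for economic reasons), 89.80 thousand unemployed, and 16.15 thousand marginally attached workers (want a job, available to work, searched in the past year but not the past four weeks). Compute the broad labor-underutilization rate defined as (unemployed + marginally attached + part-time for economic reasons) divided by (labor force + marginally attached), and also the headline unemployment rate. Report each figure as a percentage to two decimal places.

Labor force = 1,515.29 + 89.80 = 1,605.09 thousand.
Numerator = 89.80 + 16.15 + 38.64 = 144.59 thousand.
Denominator = 1,605.09 + 16.15 = 1,621.24 thousand.
Broad rate = 144.59 / 1,621.24 = 8.92%.
Headline unemployment rate = 89.80 / 1,605.09 = 5.59%.

Broad underutilization rate ≈ 8.92%; headline unemployment rate ≈ 5.59%.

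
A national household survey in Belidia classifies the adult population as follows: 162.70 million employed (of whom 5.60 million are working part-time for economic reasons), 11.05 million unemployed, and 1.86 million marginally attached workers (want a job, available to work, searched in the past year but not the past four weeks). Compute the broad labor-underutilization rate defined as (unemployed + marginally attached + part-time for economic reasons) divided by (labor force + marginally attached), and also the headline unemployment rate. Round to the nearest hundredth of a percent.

Broad underutilization rate ≈ 10.54%; headline unemployment rate ≈ 6.36%.

Labor force = 162.70 + 11.05 = 173.75 million.
Numerator = 11.05 + 1.86 + 5.60 = 18.51 million.
Denominator = 173.75 + 1.86 = 175.61 million.
Broad rate = 18.51 / 175.61 = 10.54%.
Headline unemployment rate = 11.05 / 173.75 = 6.36%.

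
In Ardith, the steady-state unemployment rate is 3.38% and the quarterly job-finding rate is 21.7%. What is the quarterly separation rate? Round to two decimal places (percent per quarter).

From u* = s/(s+f): s = u·f/(1−u).
s = 0.0338 × 21.7 / (1 − 0.0338) = 0.7335 / 0.9662 ≈ 0.76% per quarter.

Separation rate ≈ 0.76% per quarter.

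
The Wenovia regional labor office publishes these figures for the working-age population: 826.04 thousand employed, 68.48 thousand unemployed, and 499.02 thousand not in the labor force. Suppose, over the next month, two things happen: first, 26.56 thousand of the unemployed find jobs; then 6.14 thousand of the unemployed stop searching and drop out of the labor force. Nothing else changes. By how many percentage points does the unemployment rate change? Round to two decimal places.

The unemployment rate changes by −3.63 percentage points.

Initially, labor force = 826.04 + 68.48 = 894.52 thousand, so u = 68.48/894.52 = 7.66%.
After the first change, unemployed falls and employed rises by 26.56; labor force unchanged → E = 852.60, U = 41.92, labor force = 894.52 thousand.
After the second change, unemployed and labor force both fall by 6.14 → E = 852.60, U = 35.78, labor force = 888.38 thousand.
New unemployment rate = 35.78 / 888.38 = 4.03%.
Change = 4.03% − 7.66% = −3.63 percentage points.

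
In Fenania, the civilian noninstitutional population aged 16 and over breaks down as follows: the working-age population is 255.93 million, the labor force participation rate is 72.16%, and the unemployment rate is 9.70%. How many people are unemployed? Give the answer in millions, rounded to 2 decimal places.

About 17.91 million are unemployed.

Labor force = 0.7216 × 255.93 = 184.68 million.
Unemployed = 0.0970 × 184.68 ≈ 17.91 million.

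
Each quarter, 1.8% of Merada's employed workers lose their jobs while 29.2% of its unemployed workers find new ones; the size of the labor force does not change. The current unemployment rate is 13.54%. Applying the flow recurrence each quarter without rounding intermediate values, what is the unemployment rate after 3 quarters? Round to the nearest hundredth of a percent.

Unemployment rate after three quarters ≈ 8.35%.

With a fixed labor force, u_{t+1} = u_t + s·(1−u_t) − f·u_t = u_t·(1−s−f) + s.
Here 1−s−f = 0.690 and s = 0.018.
u_1 = 0.135400 × 0.690 + 0.018 = 0.111426.
u_2 = 0.111426 × 0.690 + 0.018 = 0.094884.
u_3 = 0.094884 × 0.690 + 0.018 = 0.083470.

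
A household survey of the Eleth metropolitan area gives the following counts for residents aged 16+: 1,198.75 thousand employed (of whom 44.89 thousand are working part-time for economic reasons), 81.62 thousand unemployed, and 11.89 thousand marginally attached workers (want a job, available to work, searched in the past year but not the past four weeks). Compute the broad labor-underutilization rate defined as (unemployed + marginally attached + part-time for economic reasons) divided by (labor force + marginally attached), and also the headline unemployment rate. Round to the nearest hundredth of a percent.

Broad underutilization rate ≈ 10.71%; headline unemployment rate ≈ 6.37%.

Labor force = 1,198.75 + 81.62 = 1,280.37 thousand.
Numerator = 81.62 + 11.89 + 44.89 = 138.40 thousand.
Denominator = 1,280.37 + 11.89 = 1,292.26 thousand.
Broad rate = 138.40 / 1,292.26 = 10.71%.
Headline unemployment rate = 81.62 / 1,280.37 = 6.37%.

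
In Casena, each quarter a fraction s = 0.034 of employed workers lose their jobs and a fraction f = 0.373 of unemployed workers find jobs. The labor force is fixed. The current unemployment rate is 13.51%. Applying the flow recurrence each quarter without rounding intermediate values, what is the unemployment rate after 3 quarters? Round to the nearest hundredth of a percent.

With a fixed labor force, u_{t+1} = u_t + s·(1−u_t) − f·u_t = u_t·(1−s−f) + s.
Here 1−s−f = 0.593 and s = 0.034.
u_1 = 0.135100 × 0.593 + 0.034 = 0.114114.
u_2 = 0.114114 × 0.593 + 0.034 = 0.101670.
u_3 = 0.101670 × 0.593 + 0.034 = 0.094290.

Unemployment rate after three quarters ≈ 9.43%.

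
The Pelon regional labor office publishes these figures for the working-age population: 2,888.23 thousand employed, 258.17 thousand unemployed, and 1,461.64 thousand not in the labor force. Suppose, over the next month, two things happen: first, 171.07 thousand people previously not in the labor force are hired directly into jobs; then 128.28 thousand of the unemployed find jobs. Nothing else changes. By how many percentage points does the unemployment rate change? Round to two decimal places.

The unemployment rate changes by −4.29 percentage points.

Initially, labor force = 2,888.23 + 258.17 = 3,146.40 thousand, so u = 258.17/3,146.40 = 8.21%.
After the first change, employed and labor force both rise by 171.07; unemployed unchanged → E = 3,059.30, U = 258.17, labor force = 3,317.47 thousand.
After the second change, unemployed falls and employed rises by 128.28; labor force unchanged → E = 3,187.58, U = 129.89, labor force = 3,317.47 thousand.
New unemployment rate = 129.89 / 3,317.47 = 3.92%.
Change = 3.92% − 8.21% = −4.29 percentage points.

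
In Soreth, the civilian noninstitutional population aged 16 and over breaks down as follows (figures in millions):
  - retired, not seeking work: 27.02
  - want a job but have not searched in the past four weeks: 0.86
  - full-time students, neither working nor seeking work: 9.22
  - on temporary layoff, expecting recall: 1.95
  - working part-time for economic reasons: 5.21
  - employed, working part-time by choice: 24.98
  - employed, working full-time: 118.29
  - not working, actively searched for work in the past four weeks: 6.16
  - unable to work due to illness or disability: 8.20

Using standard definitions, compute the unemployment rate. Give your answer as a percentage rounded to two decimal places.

Unemployment rate ≈ 5.18%.

Employed = 5.21 + 24.98 + 118.29 = 148.48 million (anyone who worked, including part-time for economic reasons, counts as employed).
Unemployed = 1.95 + 6.16 = 8.11 million (jobless and actively searching, or on temporary layoff).
Labor force = 148.48 + 8.11 = 156.59 million.
Unemployment rate = 8.11 / 156.59 = 5.18%.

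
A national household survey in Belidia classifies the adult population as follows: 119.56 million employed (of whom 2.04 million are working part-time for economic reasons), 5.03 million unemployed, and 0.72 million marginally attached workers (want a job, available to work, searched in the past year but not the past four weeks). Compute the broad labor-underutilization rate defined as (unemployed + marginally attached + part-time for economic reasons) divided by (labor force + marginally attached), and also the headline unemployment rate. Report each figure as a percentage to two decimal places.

Labor force = 119.56 + 5.03 = 124.59 million.
Numerator = 5.03 + 0.72 + 2.04 = 7.79 million.
Denominator = 124.59 + 0.72 = 125.31 million.
Broad rate = 7.79 / 125.31 = 6.22%.
Headline unemployment rate = 5.03 / 124.59 = 4.04%.

Broad underutilization rate ≈ 6.22%; headline unemployment rate ≈ 4.04%.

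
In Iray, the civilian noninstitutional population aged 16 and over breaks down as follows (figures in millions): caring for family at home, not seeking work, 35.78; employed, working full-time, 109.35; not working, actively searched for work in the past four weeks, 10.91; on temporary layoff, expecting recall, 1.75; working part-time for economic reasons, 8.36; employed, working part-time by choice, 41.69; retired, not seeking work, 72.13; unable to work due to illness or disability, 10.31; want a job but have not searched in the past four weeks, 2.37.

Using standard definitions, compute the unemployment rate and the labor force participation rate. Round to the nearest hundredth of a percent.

Employed = 109.35 + 8.36 + 41.69 = 159.40 million (anyone who worked, including part-time for economic reasons, counts as employed).
Unemployed = 10.91 + 1.75 = 12.66 million (jobless and actively searching, or on temporary layoff).
Labor force = 159.40 + 12.66 = 172.06 million.
Not in labor force = 35.78 + 72.13 + 10.31 + 2.37 = 120.59 million (those not working and not actively searching are outside the labor force — including those who want a job but have given up searching).
Civilian working-age population = 172.06 + 120.59 = 292.65 million.
Unemployment rate = 12.66 / 172.06 = 7.36%.
Labor force participation rate = 172.06 / 292.65 = 58.79%.

Unemployment rate ≈ 7.36%; labor force participation rate ≈ 58.79%.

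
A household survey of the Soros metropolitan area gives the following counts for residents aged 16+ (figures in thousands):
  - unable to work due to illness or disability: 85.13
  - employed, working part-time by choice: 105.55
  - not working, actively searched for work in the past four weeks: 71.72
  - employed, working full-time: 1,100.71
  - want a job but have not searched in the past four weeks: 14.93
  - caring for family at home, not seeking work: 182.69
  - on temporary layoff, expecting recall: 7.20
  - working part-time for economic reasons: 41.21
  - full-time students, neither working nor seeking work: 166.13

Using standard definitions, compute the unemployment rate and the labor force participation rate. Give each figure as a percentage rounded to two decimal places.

Unemployment rate ≈ 5.95%; labor force participation rate ≈ 74.71%.

Employed = 105.55 + 1,100.71 + 41.21 = 1,247.47 thousand (anyone who worked, including part-time for economic reasons, counts as employed).
Unemployed = 71.72 + 7.20 = 78.92 thousand (jobless and actively searching, or on temporary layoff).
Labor force = 1,247.47 + 78.92 = 1,326.39 thousand.
Not in labor force = 85.13 + 14.93 + 182.69 + 166.13 = 448.88 thousand (those not working and not actively searching are outside the labor force — including those who want a job but have given up searching).
Civilian working-age population = 1,326.39 + 448.88 = 1,775.27 thousand.
Unemployment rate = 78.92 / 1,326.39 = 5.95%.
Labor force participation rate = 1,326.39 / 1,775.27 = 74.71%.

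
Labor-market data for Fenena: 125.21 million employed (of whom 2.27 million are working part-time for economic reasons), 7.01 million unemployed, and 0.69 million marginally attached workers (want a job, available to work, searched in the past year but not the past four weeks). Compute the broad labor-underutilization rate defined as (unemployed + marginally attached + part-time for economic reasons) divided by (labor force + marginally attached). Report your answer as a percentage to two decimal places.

Labor force = 125.21 + 7.01 = 132.22 million.
Numerator = 7.01 + 0.69 + 2.27 = 9.97 million.
Denominator = 132.22 + 0.69 = 132.91 million.
Broad rate = 9.97 / 132.91 = 7.50%.

Broad underutilization rate ≈ 7.50%.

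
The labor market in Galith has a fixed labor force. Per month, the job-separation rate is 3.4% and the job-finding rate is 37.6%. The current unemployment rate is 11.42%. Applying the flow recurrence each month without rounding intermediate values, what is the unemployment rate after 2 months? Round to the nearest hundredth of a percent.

Unemployment rate after two months ≈ 9.38%.

With a fixed labor force, u_{t+1} = u_t + s·(1−u_t) − f·u_t = u_t·(1−s−f) + s.
Here 1−s−f = 0.590 and s = 0.034.
u_1 = 0.114200 × 0.590 + 0.034 = 0.101378.
u_2 = 0.101378 × 0.590 + 0.034 = 0.093813.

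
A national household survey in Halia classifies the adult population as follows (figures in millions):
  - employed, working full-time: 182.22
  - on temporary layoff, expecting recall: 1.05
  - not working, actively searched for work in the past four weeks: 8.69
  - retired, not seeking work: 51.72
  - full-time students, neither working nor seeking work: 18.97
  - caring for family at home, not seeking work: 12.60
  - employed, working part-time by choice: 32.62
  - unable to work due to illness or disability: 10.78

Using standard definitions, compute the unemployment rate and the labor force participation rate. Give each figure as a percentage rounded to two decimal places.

Employed = 182.22 + 32.62 = 214.84 million.
Unemployed = 1.05 + 8.69 = 9.74 million (jobless and actively searching, or on temporary layoff).
Labor force = 214.84 + 9.74 = 224.58 million.
Not in labor force = 51.72 + 18.97 + 12.60 + 10.78 = 94.07 million (those not working and not actively searching are outside the labor force).
Civilian working-age population = 224.58 + 94.07 = 318.65 million.
Unemployment rate = 9.74 / 224.58 = 4.34%.
Labor force participation rate = 224.58 / 318.65 = 70.48%.

Unemployment rate ≈ 4.34%; labor force participation rate ≈ 70.48%.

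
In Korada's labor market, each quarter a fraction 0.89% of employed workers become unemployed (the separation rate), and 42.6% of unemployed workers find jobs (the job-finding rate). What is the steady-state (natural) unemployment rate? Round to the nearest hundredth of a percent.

Steady-state unemployment rate ≈ 2.05%.

At steady state the flows balance: s·E = f·U, so U/(E+U) = s/(s+f).
u* = 0.89 / (0.89 + 42.6) = 0.89 / 43.49 = 2.05%.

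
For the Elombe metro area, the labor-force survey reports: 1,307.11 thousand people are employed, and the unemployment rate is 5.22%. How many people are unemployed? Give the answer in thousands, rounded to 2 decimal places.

About 71.99 thousand are unemployed.

Let U be the number unemployed. The labor force is E + U, and U/(E+U) = 0.0522.
So U = 0.0522 × 1,307.11 / (1 − 0.0522) = 68.2311 / 0.9478 ≈ 71.99 thousand.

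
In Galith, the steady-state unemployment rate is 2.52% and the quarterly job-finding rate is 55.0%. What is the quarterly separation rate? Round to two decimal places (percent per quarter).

Separation rate ≈ 1.42% per quarter.

From u* = s/(s+f): s = u·f/(1−u).
s = 0.0252 × 55.0 / (1 − 0.0252) = 1.3860 / 0.9748 ≈ 1.42% per quarter.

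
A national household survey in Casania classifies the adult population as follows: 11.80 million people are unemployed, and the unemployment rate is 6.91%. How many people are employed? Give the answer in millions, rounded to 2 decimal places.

About 158.97 million are employed.

Labor force = U / u = 11.80 / 0.0691 ≈ 170.77 million.
Employed = labor force − unemployed = 170.77 − 11.80 = 158.97 million.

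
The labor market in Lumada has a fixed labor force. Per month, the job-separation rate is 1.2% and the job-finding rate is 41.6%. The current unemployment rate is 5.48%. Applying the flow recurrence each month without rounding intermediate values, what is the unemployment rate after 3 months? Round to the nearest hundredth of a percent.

Unemployment rate after three months ≈ 3.30%.

With a fixed labor force, u_{t+1} = u_t + s·(1−u_t) − f·u_t = u_t·(1−s−f) + s.
Here 1−s−f = 0.572 and s = 0.012.
u_1 = 0.054800 × 0.572 + 0.012 = 0.043346.
u_2 = 0.043346 × 0.572 + 0.012 = 0.036794.
u_3 = 0.036794 × 0.572 + 0.012 = 0.033046.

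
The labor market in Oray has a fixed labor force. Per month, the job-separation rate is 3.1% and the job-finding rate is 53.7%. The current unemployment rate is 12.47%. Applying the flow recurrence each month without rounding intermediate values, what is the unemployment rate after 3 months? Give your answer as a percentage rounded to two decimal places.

Unemployment rate after three months ≈ 6.02%.

With a fixed labor force, u_{t+1} = u_t + s·(1−u_t) − f·u_t = u_t·(1−s−f) + s.
Here 1−s−f = 0.432 and s = 0.031.
u_1 = 0.124700 × 0.432 + 0.031 = 0.084870.
u_2 = 0.084870 × 0.432 + 0.031 = 0.067664.
u_3 = 0.067664 × 0.432 + 0.031 = 0.060231.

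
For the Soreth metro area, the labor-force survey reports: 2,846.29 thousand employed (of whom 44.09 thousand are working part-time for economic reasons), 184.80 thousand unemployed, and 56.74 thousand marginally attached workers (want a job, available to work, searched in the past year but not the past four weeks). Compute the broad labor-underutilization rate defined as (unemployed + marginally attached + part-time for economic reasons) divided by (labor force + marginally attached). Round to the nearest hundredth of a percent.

Broad underutilization rate ≈ 9.25%.

Labor force = 2,846.29 + 184.80 = 3,031.09 thousand.
Numerator = 184.80 + 56.74 + 44.09 = 285.63 thousand.
Denominator = 3,031.09 + 56.74 = 3,087.83 thousand.
Broad rate = 285.63 / 3,087.83 = 9.25%.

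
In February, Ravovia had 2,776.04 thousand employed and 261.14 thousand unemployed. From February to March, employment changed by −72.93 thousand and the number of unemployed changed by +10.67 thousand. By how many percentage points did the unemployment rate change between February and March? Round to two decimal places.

The unemployment rate changed by +0.54 percentage points.

February: labor force = 2,776.04 + 261.14 = 3,037.18; u = 261.14/3,037.18 = 8.60%.
March: labor force = 2,703.11 + 271.81 = 2,974.92; u = 271.81/2,974.92 = 9.14%.
Change = 9.14% − 8.60% = +0.54 pp.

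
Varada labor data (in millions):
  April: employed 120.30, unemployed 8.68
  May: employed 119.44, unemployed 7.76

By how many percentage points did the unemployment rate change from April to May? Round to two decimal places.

The unemployment rate changed by −0.63 percentage points.

April: labor force = 120.30 + 8.68 = 128.98; u = 8.68/128.98 = 6.73%.
May: labor force = 119.44 + 7.76 = 127.20; u = 7.76/127.20 = 6.10%.
Change = 6.10% − 6.73% = −0.63 pp.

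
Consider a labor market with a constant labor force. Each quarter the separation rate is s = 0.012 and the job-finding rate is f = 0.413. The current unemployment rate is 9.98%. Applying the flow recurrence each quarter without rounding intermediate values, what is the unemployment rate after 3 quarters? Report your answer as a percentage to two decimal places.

Unemployment rate after three quarters ≈ 4.18%.

With a fixed labor force, u_{t+1} = u_t + s·(1−u_t) − f·u_t = u_t·(1−s−f) + s.
Here 1−s−f = 0.575 and s = 0.012.
u_1 = 0.099800 × 0.575 + 0.012 = 0.069385.
u_2 = 0.069385 × 0.575 + 0.012 = 0.051896.
u_3 = 0.051896 × 0.575 + 0.012 = 0.041840.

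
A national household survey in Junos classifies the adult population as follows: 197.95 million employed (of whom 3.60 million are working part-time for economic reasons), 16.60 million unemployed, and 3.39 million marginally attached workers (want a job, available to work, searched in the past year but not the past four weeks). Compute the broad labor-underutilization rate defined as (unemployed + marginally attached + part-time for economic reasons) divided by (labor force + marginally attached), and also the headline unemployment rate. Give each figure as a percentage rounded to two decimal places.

Broad underutilization rate ≈ 10.82%; headline unemployment rate ≈ 7.74%.

Labor force = 197.95 + 16.60 = 214.55 million.
Numerator = 16.60 + 3.39 + 3.60 = 23.59 million.
Denominator = 214.55 + 3.39 = 217.94 million.
Broad rate = 23.59 / 217.94 = 10.82%.
Headline unemployment rate = 16.60 / 214.55 = 7.74%.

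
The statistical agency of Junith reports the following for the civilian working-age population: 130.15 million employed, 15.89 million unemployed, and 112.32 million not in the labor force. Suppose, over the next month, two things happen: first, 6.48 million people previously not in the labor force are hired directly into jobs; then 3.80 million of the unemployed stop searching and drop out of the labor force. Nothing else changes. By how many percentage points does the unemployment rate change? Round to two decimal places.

Initially, labor force = 130.15 + 15.89 = 146.04 million, so u = 15.89/146.04 = 10.88%.
After the first change, employed and labor force both rise by 6.48; unemployed unchanged → E = 136.63, U = 15.89, labor force = 152.52 million.
After the second change, unemployed and labor force both fall by 3.80 → E = 136.63, U = 12.09, labor force = 148.72 million.
New unemployment rate = 12.09 / 148.72 = 8.13%.
Change = 8.13% − 10.88% = −2.75 percentage points.

The unemployment rate changes by −2.75 percentage points.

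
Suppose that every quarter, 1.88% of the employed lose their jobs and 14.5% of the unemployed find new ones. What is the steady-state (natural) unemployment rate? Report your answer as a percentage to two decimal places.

Steady-state unemployment rate ≈ 11.48%.

At steady state the flows balance: s·E = f·U, so U/(E+U) = s/(s+f).
u* = 1.88 / (1.88 + 14.5) = 1.88 / 16.38 = 11.48%.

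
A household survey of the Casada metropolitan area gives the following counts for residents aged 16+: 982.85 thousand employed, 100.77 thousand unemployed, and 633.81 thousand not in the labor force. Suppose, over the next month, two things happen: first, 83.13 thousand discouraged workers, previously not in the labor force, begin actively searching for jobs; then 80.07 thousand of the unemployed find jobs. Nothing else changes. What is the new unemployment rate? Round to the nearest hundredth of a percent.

New unemployment rate ≈ 8.90%.

Initially, labor force = 982.85 + 100.77 = 1,083.62 thousand, so u = 100.77/1,083.62 = 9.30%.
After the first change, unemployed and labor force both rise by 83.13 → E = 982.85, U = 183.90, labor force = 1,166.75 thousand.
After the second change, unemployed falls and employed rises by 80.07; labor force unchanged → E = 1,062.92, U = 103.83, labor force = 1,166.75 thousand.
New unemployment rate = 103.83 / 1,166.75 = 8.90%.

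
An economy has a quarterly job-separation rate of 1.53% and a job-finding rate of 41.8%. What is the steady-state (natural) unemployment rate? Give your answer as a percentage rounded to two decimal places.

At steady state the flows balance: s·E = f·U, so U/(E+U) = s/(s+f).
u* = 1.53 / (1.53 + 41.8) = 1.53 / 43.33 = 3.53%.

Steady-state unemployment rate ≈ 3.53%.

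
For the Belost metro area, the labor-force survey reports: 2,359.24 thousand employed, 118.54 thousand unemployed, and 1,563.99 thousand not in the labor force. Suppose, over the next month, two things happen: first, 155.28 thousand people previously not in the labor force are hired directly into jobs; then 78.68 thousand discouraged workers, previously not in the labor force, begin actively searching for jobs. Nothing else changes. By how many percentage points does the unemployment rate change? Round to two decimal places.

Initially, labor force = 2,359.24 + 118.54 = 2,477.78 thousand, so u = 118.54/2,477.78 = 4.78%.
After the first change, employed and labor force both rise by 155.28; unemployed unchanged → E = 2,514.52, U = 118.54, labor force = 2,633.06 thousand.
After the second change, unemployed and labor force both rise by 78.68 → E = 2,514.52, U = 197.22, labor force = 2,711.74 thousand.
New unemployment rate = 197.22 / 2,711.74 = 7.27%.
Change = 7.27% − 4.78% = +2.49 percentage points.

The unemployment rate changes by +2.49 percentage points.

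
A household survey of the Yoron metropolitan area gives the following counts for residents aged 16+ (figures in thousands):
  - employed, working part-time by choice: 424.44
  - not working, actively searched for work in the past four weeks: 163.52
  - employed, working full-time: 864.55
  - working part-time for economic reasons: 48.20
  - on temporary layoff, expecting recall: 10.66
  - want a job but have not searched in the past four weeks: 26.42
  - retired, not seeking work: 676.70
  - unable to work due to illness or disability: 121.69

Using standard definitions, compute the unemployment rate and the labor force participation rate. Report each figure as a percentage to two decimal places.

Unemployment rate ≈ 11.52%; labor force participation rate ≈ 64.69%.

Employed = 424.44 + 864.55 + 48.20 = 1,337.19 thousand (anyone who worked, including part-time for economic reasons, counts as employed).
Unemployed = 163.52 + 10.66 = 174.18 thousand (jobless and actively searching, or on temporary layoff).
Labor force = 1,337.19 + 174.18 = 1,511.37 thousand.
Not in labor force = 26.42 + 676.70 + 121.69 = 824.81 thousand (those not working and not actively searching are outside the labor force — including those who want a job but have given up searching).
Civilian working-age population = 1,511.37 + 824.81 = 2,336.18 thousand.
Unemployment rate = 174.18 / 1,511.37 = 11.52%.
Labor force participation rate = 1,511.37 / 2,336.18 = 64.69%.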